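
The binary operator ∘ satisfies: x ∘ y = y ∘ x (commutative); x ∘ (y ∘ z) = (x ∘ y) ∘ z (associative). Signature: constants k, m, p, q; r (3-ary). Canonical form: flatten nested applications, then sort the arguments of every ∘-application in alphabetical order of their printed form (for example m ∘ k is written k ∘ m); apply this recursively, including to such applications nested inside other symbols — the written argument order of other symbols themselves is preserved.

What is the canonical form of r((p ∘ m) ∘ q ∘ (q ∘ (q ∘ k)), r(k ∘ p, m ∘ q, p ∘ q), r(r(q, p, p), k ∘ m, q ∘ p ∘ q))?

Answer: r(k ∘ m ∘ p ∘ q ∘ q ∘ q, r(k ∘ p, m ∘ q, p ∘ q), r(r(q, p, p), k ∘ m, p ∘ q ∘ q))

Derivation:
Descend into:  (p ∘ m) ∘ q ∘ (q ∘ (q ∘ k))
Flatten:  p ∘ m ∘ q ∘ q ∘ q ∘ k
Sort:  k ∘ m ∘ p ∘ q ∘ q ∘ q
Rebuild:  r(k ∘ m ∘ p ∘ q ∘ q ∘ q, r(k ∘ p, m ∘ q, p ∘ q), r(r(q, p, p), k ∘ m, p ∘ q ∘ q))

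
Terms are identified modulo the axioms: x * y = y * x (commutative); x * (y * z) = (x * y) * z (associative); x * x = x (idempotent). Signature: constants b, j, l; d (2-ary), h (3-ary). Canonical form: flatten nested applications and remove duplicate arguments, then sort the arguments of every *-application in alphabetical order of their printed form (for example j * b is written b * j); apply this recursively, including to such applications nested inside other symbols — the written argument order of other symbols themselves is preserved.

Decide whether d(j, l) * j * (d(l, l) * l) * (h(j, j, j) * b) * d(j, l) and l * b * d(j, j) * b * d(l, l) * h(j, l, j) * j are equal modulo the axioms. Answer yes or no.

Answer: no — b * d(j, l) * d(l, l) * h(j, j, j) * j * l vs b * d(j, j) * d(l, l) * h(j, l, j) * j * l

Derivation:
Left:  d(j, l) * j * (d(l, l) * l) * (h(j, j, j) * b) * d(j, l)
  Un-nest:  d(j, l) * j * d(l, l) * l * h(j, j, j) * b * d(j, l)
  Idempotence:  drop duplicate d(j, l)
  Sort arguments:  b * d(j, l) * d(l, l) * h(j, j, j) * j * l
Right:  l * b * d(j, j) * b * d(l, l) * h(j, l, j) * j
  Drop duplicates:  drop duplicate b
  Order the arguments:  b * d(j, j) * d(l, l) * h(j, l, j) * j * l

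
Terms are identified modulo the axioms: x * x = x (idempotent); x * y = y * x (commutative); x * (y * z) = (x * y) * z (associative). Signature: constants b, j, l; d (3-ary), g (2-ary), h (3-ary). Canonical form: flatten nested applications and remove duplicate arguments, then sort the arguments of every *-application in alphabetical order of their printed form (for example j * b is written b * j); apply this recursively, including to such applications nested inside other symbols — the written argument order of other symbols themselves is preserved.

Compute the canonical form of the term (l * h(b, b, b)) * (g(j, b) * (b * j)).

Answer: b * g(j, b) * h(b, b, b) * j * l

Derivation:
Un-nest:  l * h(b, b, b) * g(j, b) * b * j
Order the arguments:  b * g(j, b) * h(b, b, b) * j * l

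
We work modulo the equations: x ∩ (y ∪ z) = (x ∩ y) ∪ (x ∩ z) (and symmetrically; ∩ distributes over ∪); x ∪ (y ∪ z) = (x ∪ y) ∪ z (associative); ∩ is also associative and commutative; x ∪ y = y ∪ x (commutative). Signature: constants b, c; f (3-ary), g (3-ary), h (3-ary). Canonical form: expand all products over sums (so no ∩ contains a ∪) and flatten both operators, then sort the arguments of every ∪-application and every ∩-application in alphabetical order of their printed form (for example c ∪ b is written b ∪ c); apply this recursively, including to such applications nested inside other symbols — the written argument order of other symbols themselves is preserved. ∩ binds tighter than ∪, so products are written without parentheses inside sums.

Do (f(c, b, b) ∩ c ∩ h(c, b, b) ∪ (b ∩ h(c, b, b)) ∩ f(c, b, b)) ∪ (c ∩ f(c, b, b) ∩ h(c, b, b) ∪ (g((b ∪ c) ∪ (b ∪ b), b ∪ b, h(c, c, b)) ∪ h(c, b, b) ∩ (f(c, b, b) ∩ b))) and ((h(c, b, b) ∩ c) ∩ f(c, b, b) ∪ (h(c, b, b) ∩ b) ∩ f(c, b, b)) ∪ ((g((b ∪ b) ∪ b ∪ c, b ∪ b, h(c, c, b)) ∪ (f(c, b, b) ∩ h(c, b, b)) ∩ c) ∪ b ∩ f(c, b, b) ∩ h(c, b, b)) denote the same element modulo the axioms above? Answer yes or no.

Left:  (f(c, b, b) ∩ c ∩ h(c, b, b) ∪ (b ∩ h(c, b, b)) ∩ f(c, b, b)) ∪ (c ∩ f(c, b, b) ∩ h(c, b, b) ∪ (g((b ∪ c) ∪ (b ∪ b), b ∪ b, h(c, c, b)) ∪ h(c, b, b) ∩ (f(c, b, b) ∩ b)))
  Un-nest:  c ∩ f(c, b, b) ∩ h(c, b, b) ∪ b ∩ f(c, b, b) ∩ h(c, b, b) ∪ c ∩ f(c, b, b) ∩ h(c, b, b) ∪ g(b ∪ b ∪ b ∪ c, b ∪ b, h(c, c, b)) ∪ b ∩ f(c, b, b) ∩ h(c, b, b)
  Sort arguments:  b ∩ f(c, b, b) ∩ h(c, b, b) ∪ b ∩ f(c, b, b) ∩ h(c, b, b) ∪ c ∩ f(c, b, b) ∩ h(c, b, b) ∪ c ∩ f(c, b, b) ∩ h(c, b, b) ∪ g(b ∪ b ∪ b ∪ c, b ∪ b, h(c, c, b))
Right:  ((h(c, b, b) ∩ c) ∩ f(c, b, b) ∪ (h(c, b, b) ∩ b) ∩ f(c, b, b)) ∪ ((g((b ∪ b) ∪ b ∪ c, b ∪ b, h(c, c, b)) ∪ (f(c, b, b) ∩ h(c, b, b)) ∩ c) ∪ b ∩ f(c, b, b) ∩ h(c, b, b))
  Un-nest:  c ∩ f(c, b, b) ∩ h(c, b, b) ∪ b ∩ f(c, b, b) ∩ h(c, b, b) ∪ g(b ∪ b ∪ b ∪ c, b ∪ b, h(c, c, b)) ∪ c ∩ f(c, b, b) ∩ h(c, b, b) ∪ b ∩ f(c, b, b) ∩ h(c, b, b)
  Order the arguments:  b ∩ f(c, b, b) ∩ h(c, b, b) ∪ b ∩ f(c, b, b) ∩ h(c, b, b) ∪ c ∩ f(c, b, b) ∩ h(c, b, b) ∪ c ∩ f(c, b, b) ∩ h(c, b, b) ∪ g(b ∪ b ∪ b ∪ c, b ∪ b, h(c, c, b))

Answer: yes — both canonical forms are b ∩ f(c, b, b) ∩ h(c, b, b) ∪ b ∩ f(c, b, b) ∩ h(c, b, b) ∪ c ∩ f(c, b, b) ∩ h(c, b, b) ∪ c ∩ f(c, b, b) ∩ h(c, b, b) ∪ g(b ∪ b ∪ b ∪ c, b ∪ b, h(c, c, b))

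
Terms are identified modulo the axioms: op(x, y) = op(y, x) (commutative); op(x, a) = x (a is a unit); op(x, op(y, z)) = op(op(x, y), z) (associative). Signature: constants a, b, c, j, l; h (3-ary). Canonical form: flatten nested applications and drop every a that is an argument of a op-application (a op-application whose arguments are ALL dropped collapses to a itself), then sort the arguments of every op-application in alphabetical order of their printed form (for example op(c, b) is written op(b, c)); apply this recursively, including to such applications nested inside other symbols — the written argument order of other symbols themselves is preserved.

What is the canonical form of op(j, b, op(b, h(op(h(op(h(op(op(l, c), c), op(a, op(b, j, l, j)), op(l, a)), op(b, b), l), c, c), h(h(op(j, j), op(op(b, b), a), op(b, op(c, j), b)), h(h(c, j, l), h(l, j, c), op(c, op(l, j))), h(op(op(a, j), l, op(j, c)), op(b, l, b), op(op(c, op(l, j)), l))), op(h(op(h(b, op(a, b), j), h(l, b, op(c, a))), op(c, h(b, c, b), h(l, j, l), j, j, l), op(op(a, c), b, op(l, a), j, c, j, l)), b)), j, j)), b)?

Answer: op(b, b, b, h(op(b, h(h(op(j, j), op(b, b), op(b, b, c, j)), h(h(c, j, l), h(l, j, c), op(c, j, l)), h(op(c, j, j, l), op(b, b, l), op(c, j, l, l))), h(op(b, b, h(op(c, c, l), op(b, j, j, l), l), l), c, c), h(op(h(b, b, j), h(l, b, c)), op(c, h(b, c, b), h(l, j, l), j, j, l), op(b, c, c, j, j, l, l))), j, j), j)

Derivation:
Flatten:  op(j, b, b, h(op(h(op(h(op(op(l, c), c), op(a, op(b, j, l, j)), op(l, a)), op(b, b), l), c, c), h(h(op(j, j), op(op(b, b), a), op(b, op(c, j), b)), h(h(c, j, l), h(l, j, c), op(c, op(l, j))), h(op(op(a, j), l, op(j, c)), op(b, l, b), op(op(c, op(l, j)), l))), op(h(op(h(b, op(a, b), j), h(l, b, op(c, a))), op(c, h(b, c, b), h(l, j, l), j, j, l), op(op(a, c), b, op(l, a), j, c, j, l)), b)), j, j), b)
Simplify inside:  h(op(h(op(h(op(op(l, c), c), op(a, op(b, j, l, j)), op(l, a)), op(b, b), l), c, c), h(h(op(j, j), op(op(b, b), a), op(b, op(c, j), b)), h(h(c, j, l), h(l, j, c), op(c, op(l, j))), h(op(op(a, j), l, op(j, c)), op(b, l, b), op(op(c, op(l, j)), l))), op(h(op(h(b, op(a, b), j), h(l, b, op(c, a))), op(c, h(b, c, b), h(l, j, l), j, j, l), op(op(a, c), b, op(l, a), j, c, j, l)), b)), j, j)  →  h(op(b, h(h(op(j, j), op(b, b), op(b, b, c, j)), h(h(c, j, l), h(l, j, c), op(c, j, l)), h(op(c, j, j, l), op(b, b, l), op(c, j, l, l))), h(op(b, b, h(op(c, c, l), op(b, j, j, l), l), l), c, c), h(op(h(b, b, j), h(l, b, c)), op(c, h(b, c, b), h(l, j, l), j, j, l), op(b, c, c, j, j, l, l))), j, j)
Sort arguments:  op(b, b, b, h(op(b, h(h(op(j, j), op(b, b), op(b, b, c, j)), h(h(c, j, l), h(l, j, c), op(c, j, l)), h(op(c, j, j, l), op(b, b, l), op(c, j, l, l))), h(op(b, b, h(op(c, c, l), op(b, j, j, l), l), l), c, c), h(op(h(b, b, j), h(l, b, c)), op(c, h(b, c, b), h(l, j, l), j, j, l), op(b, c, c, j, j, l, l))), j, j), j)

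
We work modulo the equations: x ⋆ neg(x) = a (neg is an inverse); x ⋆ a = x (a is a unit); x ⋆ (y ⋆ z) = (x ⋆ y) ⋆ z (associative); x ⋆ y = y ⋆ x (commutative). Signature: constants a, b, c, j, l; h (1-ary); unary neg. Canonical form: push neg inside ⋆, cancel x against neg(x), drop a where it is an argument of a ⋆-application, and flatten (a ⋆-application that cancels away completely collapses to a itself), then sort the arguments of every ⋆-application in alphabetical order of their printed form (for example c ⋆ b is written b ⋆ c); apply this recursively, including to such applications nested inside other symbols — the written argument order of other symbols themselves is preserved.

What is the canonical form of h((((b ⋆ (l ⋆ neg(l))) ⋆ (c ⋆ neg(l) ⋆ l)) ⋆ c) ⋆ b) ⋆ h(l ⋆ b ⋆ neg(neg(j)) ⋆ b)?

Answer: h(b ⋆ b ⋆ c ⋆ c) ⋆ h(b ⋆ b ⋆ j ⋆ l)

Derivation:
Push neg inside:  distribute neg over ⋆ and collapse double neg
Combine occurrences:  h(b ⋆ b ⋆ c ⋆ c) ⋆ h(b ⋆ b ⋆ j ⋆ l)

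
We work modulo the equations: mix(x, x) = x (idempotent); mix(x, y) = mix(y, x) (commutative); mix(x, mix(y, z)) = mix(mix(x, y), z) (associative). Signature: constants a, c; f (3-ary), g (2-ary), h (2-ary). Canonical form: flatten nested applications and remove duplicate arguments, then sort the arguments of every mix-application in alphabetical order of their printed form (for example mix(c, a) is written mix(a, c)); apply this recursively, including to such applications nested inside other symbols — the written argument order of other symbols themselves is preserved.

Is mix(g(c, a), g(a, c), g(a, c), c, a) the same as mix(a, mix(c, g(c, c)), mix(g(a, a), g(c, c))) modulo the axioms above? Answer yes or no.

Left:  mix(g(c, a), g(a, c), g(a, c), c, a)
  Drop duplicates:  drop duplicate g(a, c)
  Sort arguments:  mix(a, c, g(a, c), g(c, a))
Right:  mix(a, mix(c, g(c, c)), mix(g(a, a), g(c, c)))
  Flatten:  mix(a, c, g(c, c), g(a, a), g(c, c))
  Drop duplicates:  drop duplicate g(c, c)
  Sort arguments:  mix(a, c, g(a, a), g(c, c))

Answer: no — mix(a, c, g(a, c), g(c, a)) vs mix(a, c, g(a, a), g(c, c))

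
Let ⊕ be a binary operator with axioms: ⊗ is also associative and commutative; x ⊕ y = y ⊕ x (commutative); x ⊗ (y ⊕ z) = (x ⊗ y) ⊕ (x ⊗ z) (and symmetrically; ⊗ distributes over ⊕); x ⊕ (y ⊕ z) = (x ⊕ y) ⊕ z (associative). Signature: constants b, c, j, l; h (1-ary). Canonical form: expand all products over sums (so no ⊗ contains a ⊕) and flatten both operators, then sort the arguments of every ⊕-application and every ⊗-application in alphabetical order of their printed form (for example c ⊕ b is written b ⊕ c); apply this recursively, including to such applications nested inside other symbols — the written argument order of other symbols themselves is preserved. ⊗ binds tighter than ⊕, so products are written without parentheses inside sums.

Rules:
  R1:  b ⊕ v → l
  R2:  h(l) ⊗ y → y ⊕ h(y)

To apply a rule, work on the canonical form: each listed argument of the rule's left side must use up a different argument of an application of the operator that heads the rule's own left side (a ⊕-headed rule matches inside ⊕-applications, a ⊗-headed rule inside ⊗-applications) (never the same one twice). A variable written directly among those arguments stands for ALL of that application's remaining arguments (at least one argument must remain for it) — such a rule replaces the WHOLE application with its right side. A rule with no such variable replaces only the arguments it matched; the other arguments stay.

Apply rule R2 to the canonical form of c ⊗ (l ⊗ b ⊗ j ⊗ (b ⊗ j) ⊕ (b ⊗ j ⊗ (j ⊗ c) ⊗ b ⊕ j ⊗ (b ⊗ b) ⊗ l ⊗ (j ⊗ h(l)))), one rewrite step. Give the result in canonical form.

Answer: b ⊗ b ⊗ c ⊗ c ⊗ j ⊗ j ⊕ b ⊗ b ⊗ c ⊗ j ⊗ j ⊗ l ⊕ b ⊗ b ⊗ c ⊗ j ⊗ j ⊗ l ⊕ h(b ⊗ b ⊗ c ⊗ j ⊗ j ⊗ l)

Derivation:
Canonical form:  b ⊗ b ⊗ c ⊗ c ⊗ j ⊗ j ⊕ b ⊗ b ⊗ c ⊗ h(l) ⊗ j ⊗ j ⊗ l ⊕ b ⊗ b ⊗ c ⊗ j ⊗ j ⊗ l
R2 matches:  uses h(l);  y := b ⊗ b ⊗ c ⊗ j ⊗ j ⊗ l
The variable takes the whole remainder — replace the entire application.
Result:  b ⊗ b ⊗ c ⊗ c ⊗ j ⊗ j ⊕ b ⊗ b ⊗ c ⊗ j ⊗ j ⊗ l ⊕ b ⊗ b ⊗ c ⊗ j ⊗ j ⊗ l ⊕ h(b ⊗ b ⊗ c ⊗ j ⊗ j ⊗ l)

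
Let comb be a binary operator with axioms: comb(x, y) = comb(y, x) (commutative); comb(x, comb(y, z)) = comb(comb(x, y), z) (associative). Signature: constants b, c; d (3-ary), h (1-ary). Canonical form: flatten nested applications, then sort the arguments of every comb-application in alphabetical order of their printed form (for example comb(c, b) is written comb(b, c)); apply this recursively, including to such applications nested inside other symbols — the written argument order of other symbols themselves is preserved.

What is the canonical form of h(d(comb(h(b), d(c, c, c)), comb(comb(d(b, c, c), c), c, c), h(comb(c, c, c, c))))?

Descend into:  comb(comb(d(b, c, c), c), c, c)
Flatten:  comb(d(b, c, c), c, c, c)
Sort arguments:  comb(c, c, c, d(b, c, c))
Rebuild:  h(d(comb(d(c, c, c), h(b)), comb(c, c, c, d(b, c, c)), h(comb(c, c, c, c))))

Answer: h(d(comb(d(c, c, c), h(b)), comb(c, c, c, d(b, c, c)), h(comb(c, c, c, c))))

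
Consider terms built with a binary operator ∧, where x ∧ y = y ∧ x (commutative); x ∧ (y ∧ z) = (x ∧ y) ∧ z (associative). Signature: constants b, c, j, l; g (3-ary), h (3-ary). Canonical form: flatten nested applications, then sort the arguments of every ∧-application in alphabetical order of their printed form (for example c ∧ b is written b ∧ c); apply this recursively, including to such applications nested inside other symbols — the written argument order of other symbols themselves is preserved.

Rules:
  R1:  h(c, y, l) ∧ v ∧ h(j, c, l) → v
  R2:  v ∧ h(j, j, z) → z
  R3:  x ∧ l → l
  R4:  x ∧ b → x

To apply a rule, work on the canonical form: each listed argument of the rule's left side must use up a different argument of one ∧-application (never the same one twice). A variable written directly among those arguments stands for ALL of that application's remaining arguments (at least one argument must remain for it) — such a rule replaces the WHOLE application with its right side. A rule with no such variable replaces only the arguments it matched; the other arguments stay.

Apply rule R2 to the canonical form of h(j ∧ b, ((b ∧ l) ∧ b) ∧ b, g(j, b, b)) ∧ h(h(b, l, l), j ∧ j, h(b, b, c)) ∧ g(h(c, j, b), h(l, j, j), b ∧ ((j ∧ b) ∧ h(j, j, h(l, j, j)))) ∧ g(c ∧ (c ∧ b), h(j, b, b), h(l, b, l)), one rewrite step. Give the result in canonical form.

Canonical form:  g(b ∧ c ∧ c, h(j, b, b), h(l, b, l)) ∧ g(h(c, j, b), h(l, j, j), b ∧ b ∧ h(j, j, h(l, j, j)) ∧ j) ∧ h(b ∧ j, b ∧ b ∧ b ∧ l, g(j, b, b)) ∧ h(h(b, l, l), j ∧ j, h(b, b, c))
Apply R2:  consuming h(j, j, h(l, j, j));  v := b ∧ b ∧ j, z := h(l, j, j)
The variable takes the whole remainder — replace the entire application.
New term:  g(b ∧ c ∧ c, h(j, b, b), h(l, b, l)) ∧ g(h(c, j, b), h(l, j, j), h(l, j, j)) ∧ h(b ∧ j, b ∧ b ∧ b ∧ l, g(j, b, b)) ∧ h(h(b, l, l), j ∧ j, h(b, b, c))

Answer: g(b ∧ c ∧ c, h(j, b, b), h(l, b, l)) ∧ g(h(c, j, b), h(l, j, j), h(l, j, j)) ∧ h(b ∧ j, b ∧ b ∧ b ∧ l, g(j, b, b)) ∧ h(h(b, l, l), j ∧ j, h(b, b, c))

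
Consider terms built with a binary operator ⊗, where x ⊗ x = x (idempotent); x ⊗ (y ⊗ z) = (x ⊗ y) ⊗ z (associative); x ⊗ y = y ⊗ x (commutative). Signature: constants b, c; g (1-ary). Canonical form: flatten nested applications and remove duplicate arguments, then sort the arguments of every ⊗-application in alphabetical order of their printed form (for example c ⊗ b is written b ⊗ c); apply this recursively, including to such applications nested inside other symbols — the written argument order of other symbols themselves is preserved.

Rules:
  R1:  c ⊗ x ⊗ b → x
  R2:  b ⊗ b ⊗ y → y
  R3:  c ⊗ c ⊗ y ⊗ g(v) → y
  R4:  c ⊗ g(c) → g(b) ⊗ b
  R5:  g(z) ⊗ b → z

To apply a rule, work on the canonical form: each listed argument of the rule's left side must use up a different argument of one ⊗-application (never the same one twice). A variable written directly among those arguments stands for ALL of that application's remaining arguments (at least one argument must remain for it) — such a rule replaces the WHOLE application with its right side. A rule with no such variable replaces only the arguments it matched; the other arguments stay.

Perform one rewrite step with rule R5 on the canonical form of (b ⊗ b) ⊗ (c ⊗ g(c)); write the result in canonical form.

Answer: c

Derivation:
Canonical form:  b ⊗ c ⊗ g(c)
Apply R5:  consuming b, g(c);  z := c
Result:  c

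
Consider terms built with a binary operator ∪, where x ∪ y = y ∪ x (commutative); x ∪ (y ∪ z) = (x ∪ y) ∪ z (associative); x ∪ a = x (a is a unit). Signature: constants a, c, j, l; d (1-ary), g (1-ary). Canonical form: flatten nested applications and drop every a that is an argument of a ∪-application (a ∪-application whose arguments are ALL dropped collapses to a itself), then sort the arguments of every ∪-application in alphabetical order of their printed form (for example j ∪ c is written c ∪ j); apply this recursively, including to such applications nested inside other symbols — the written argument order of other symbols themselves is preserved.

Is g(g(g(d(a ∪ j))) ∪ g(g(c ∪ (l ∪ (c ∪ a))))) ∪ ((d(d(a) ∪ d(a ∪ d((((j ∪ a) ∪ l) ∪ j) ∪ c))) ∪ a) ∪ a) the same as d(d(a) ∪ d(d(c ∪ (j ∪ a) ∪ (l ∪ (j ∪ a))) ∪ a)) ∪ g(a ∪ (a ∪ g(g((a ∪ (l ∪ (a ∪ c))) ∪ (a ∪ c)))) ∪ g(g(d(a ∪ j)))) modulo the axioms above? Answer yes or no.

Answer: yes — both canonical forms are d(d(a) ∪ d(d(c ∪ j ∪ j ∪ l))) ∪ g(g(g(c ∪ c ∪ l)) ∪ g(g(d(j))))

Derivation:
Left:  g(g(g(d(a ∪ j))) ∪ g(g(c ∪ (l ∪ (c ∪ a))))) ∪ ((d(d(a) ∪ d(a ∪ d((((j ∪ a) ∪ l) ∪ j) ∪ c))) ∪ a) ∪ a)
  Un-nest:  g(g(g(d(a ∪ j))) ∪ g(g(c ∪ (l ∪ (c ∪ a))))) ∪ d(d(a) ∪ d(a ∪ d((((j ∪ a) ∪ l) ∪ j) ∪ c))) ∪ a ∪ a
  Simplify inside:  g(g(g(d(a ∪ j))) ∪ g(g(c ∪ (l ∪ (c ∪ a)))))  →  g(g(g(c ∪ c ∪ l)) ∪ g(g(d(j))))
  Canonicalize subterm:  d(d(a) ∪ d(a ∪ d((((j ∪ a) ∪ l) ∪ j) ∪ c)))  →  d(d(a) ∪ d(d(c ∪ j ∪ j ∪ l)))
  Unit:  drop a (×2)
  Sort:  d(d(a) ∪ d(d(c ∪ j ∪ j ∪ l))) ∪ g(g(g(c ∪ c ∪ l)) ∪ g(g(d(j))))
Right:  d(d(a) ∪ d(d(c ∪ (j ∪ a) ∪ (l ∪ (j ∪ a))) ∪ a)) ∪ g(a ∪ (a ∪ g(g((a ∪ (l ∪ (a ∪ c))) ∪ (a ∪ c)))) ∪ g(g(d(a ∪ j))))
  Canonicalize subterm:  d(d(a) ∪ d(d(c ∪ (j ∪ a) ∪ (l ∪ (j ∪ a))) ∪ a))  →  d(d(a) ∪ d(d(c ∪ j ∪ j ∪ l)))
  Inside:  g(a ∪ (a ∪ g(g((a ∪ (l ∪ (a ∪ c))) ∪ (a ∪ c)))) ∪ g(g(d(a ∪ j))))  →  g(g(g(c ∪ c ∪ l)) ∪ g(g(d(j))))
  Order the arguments:  d(d(a) ∪ d(d(c ∪ j ∪ j ∪ l))) ∪ g(g(g(c ∪ c ∪ l)) ∪ g(g(d(j))))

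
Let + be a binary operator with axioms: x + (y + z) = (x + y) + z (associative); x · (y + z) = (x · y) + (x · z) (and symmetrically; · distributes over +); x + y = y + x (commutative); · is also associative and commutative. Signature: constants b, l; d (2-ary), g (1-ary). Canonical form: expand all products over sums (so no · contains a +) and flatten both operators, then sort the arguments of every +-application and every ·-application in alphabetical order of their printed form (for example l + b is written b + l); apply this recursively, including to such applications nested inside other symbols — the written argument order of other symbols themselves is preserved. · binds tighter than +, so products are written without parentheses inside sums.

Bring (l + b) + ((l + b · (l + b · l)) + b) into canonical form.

Answer: b + b + b · b · l + b · l + l + l

Derivation:
Expand:  l + b + l + b · l + b · b · l + b
Sort:  b + b + b · b · l + b · l + l + l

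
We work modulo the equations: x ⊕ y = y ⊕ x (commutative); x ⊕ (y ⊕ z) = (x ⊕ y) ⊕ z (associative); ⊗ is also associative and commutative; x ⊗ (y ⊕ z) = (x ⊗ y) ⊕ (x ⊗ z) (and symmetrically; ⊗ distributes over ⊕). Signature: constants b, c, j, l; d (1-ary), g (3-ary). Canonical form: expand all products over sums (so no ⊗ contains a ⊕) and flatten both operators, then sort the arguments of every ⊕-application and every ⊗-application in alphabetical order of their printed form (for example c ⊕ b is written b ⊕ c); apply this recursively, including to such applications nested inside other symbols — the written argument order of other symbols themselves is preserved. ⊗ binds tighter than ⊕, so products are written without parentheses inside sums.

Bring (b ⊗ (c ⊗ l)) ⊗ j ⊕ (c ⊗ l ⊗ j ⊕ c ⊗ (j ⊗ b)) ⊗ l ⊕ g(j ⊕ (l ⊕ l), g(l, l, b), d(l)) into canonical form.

Distribute:  b ⊗ c ⊗ j ⊗ l ⊕ c ⊗ j ⊗ l ⊗ l ⊕ b ⊗ c ⊗ j ⊗ l ⊕ g(j ⊕ l ⊕ l, g(l, l, b), d(l))
Order the arguments:  b ⊗ c ⊗ j ⊗ l ⊕ b ⊗ c ⊗ j ⊗ l ⊕ c ⊗ j ⊗ l ⊗ l ⊕ g(j ⊕ l ⊕ l, g(l, l, b), d(l))

Answer: b ⊗ c ⊗ j ⊗ l ⊕ b ⊗ c ⊗ j ⊗ l ⊕ c ⊗ j ⊗ l ⊗ l ⊕ g(j ⊕ l ⊕ l, g(l, l, b), d(l))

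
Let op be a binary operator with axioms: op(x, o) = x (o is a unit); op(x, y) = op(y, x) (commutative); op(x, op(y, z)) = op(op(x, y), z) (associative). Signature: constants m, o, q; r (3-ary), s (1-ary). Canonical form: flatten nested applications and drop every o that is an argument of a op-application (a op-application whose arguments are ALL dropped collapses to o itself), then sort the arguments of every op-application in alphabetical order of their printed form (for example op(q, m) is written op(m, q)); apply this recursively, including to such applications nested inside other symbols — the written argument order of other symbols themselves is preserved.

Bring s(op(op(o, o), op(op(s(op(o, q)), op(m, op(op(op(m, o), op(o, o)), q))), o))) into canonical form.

Answer: s(op(m, m, q, s(q)))

Derivation:
Descend into:  op(op(o, o), op(op(s(op(o, q)), op(m, op(op(op(m, o), op(o, o)), q))), o))
Flatten:  op(o, o, s(op(o, q)), m, m, o, o, o, q, o)
Inside:  s(op(o, q))  →  s(q)
Drop the unit:  drop o (×6)
Sort arguments:  op(m, m, q, s(q))
Put back:  s(op(m, m, q, s(q)))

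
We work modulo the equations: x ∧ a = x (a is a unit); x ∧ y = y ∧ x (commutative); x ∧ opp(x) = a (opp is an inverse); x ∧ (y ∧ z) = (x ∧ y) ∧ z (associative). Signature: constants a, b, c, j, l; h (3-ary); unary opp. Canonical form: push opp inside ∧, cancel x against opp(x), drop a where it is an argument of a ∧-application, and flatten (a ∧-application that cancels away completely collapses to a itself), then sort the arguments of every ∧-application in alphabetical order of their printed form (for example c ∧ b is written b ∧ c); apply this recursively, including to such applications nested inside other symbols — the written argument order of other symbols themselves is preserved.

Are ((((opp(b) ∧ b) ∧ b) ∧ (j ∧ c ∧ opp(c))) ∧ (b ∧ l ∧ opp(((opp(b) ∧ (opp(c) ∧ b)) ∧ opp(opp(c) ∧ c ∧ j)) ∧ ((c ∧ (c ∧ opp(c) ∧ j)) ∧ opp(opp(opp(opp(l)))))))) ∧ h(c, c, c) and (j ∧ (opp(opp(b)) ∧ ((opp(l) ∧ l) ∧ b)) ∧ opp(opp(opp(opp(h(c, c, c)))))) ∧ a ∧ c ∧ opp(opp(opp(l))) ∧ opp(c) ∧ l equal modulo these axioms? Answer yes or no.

Answer: yes — both canonical forms are b ∧ b ∧ h(c, c, c) ∧ j

Derivation:
Left:  ((((opp(b) ∧ b) ∧ b) ∧ (j ∧ c ∧ opp(c))) ∧ (b ∧ l ∧ opp(((opp(b) ∧ (opp(c) ∧ b)) ∧ opp(opp(c) ∧ c ∧ j)) ∧ ((c ∧ (c ∧ opp(c) ∧ j)) ∧ opp(opp(opp(opp(l)))))))) ∧ h(c, c, c)
  Push opp inside:  distribute opp over ∧ and collapse double opp
  Cancel inverse pairs:  c cancels; l cancels
  Combine occurrences:  b ∧ b ∧ j ∧ h(c, c, c)
  Sort:  b ∧ b ∧ h(c, c, c) ∧ j
Right:  (j ∧ (opp(opp(b)) ∧ ((opp(l) ∧ l) ∧ b)) ∧ opp(opp(opp(opp(h(c, c, c)))))) ∧ a ∧ c ∧ opp(opp(opp(l))) ∧ opp(c) ∧ l
  Push opp inside:  distribute opp over ∧ and collapse double opp
  Cancel inverse pairs:  l cancels; c cancels
  Combine occurrences:  j ∧ b ∧ b ∧ h(c, c, c)
  Sort:  b ∧ b ∧ h(c, c, c) ∧ j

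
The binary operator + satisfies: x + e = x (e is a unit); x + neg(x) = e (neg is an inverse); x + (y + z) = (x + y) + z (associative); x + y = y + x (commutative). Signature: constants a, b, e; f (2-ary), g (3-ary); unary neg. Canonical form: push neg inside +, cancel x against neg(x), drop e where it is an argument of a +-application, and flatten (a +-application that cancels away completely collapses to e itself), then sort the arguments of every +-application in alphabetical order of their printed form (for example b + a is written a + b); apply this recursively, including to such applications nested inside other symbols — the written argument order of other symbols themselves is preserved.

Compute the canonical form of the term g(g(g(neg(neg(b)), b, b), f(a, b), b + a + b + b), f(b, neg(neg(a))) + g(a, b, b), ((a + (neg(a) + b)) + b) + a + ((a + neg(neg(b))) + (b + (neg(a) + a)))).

Answer: g(g(g(b, b, b), f(a, b), a + b + b + b), f(b, a) + g(a, b, b), a + a + b + b + b + b)

Derivation:
Descend into:  ((a + (neg(a) + b)) + b) + a + ((a + neg(neg(b))) + (b + (neg(a) + a)))
Push neg inside:  distribute neg over + and collapse double neg
Combine occurrences:  a + a + b + b + b + b
Reassemble:  g(g(g(b, b, b), f(a, b), a + b + b + b), f(b, a) + g(a, b, b), a + a + b + b + b + b)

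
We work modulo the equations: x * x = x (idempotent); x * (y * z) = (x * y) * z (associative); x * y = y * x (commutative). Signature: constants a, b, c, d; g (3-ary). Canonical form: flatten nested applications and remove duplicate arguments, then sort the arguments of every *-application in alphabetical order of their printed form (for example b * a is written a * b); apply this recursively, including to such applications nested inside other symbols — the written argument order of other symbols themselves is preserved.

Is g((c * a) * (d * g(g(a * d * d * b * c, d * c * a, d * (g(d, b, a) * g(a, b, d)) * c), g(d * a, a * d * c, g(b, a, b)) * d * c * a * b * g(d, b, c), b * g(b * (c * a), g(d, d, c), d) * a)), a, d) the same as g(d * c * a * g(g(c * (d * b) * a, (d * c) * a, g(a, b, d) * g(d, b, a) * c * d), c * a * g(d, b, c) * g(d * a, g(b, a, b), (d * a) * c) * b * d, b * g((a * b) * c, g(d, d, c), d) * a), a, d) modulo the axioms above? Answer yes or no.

Answer: no — g(a * c * d * g(g(a * b * c * d, a * c * d, c * d * g(a, b, d) * g(d, b, a)), a * b * c * d * g(a * d, a * c * d, g(b, a, b)) * g(d, b, c), a * b * g(a * b * c, g(d, d, c), d)), a, d) vs g(a * c * d * g(g(a * b * c * d, a * c * d, c * d * g(a, b, d) * g(d, b, a)), a * b * c * d * g(a * d, g(b, a, b), a * c * d) * g(d, b, c), a * b * g(a * b * c, g(d, d, c), d)), a, d)

Derivation:
Left:  g((c * a) * (d * g(g(a * d * d * b * c, d * c * a, d * (g(d, b, a) * g(a, b, d)) * c), g(d * a, a * d * c, g(b, a, b)) * d * c * a * b * g(d, b, c), b * g(b * (c * a), g(d, d, c), d) * a)), a, d)
  Descend into:  (c * a) * (d * g(g(a * d * d * b * c, d * c * a, d * (g(d, b, a) * g(a, b, d)) * c), g(d * a, a * d * c, g(b, a, b)) * d * c * a * b * g(d, b, c), b * g(b * (c * a), g(d, d, c), d) * a))
  Merge nested applications:  c * a * d * g(g(a * d * d * b * c, d * c * a, d * (g(d, b, a) * g(a, b, d)) * c), g(d * a, a * d * c, g(b, a, b)) * d * c * a * b * g(d, b, c), b * g(b * (c * a), g(d, d, c), d) * a)
  Inside:  g(g(a * d * d * b * c, d * c * a, d * (g(d, b, a) * g(a, b, d)) * c), g(d * a, a * d * c, g(b, a, b)) * d * c * a * b * g(d, b, c), b * g(b * (c * a), g(d, d, c), d) * a)  →  g(g(a * b * c * d, a * c * d, c * d * g(a, b, d) * g(d, b, a)), a * b * c * d * g(a * d, a * c * d, g(b, a, b)) * g(d, b, c), a * b * g(a * b * c, g(d, d, c), d))
  Sort arguments:  a * c * d * g(g(a * b * c * d, a * c * d, c * d * g(a, b, d) * g(d, b, a)), a * b * c * d * g(a * d, a * c * d, g(b, a, b)) * g(d, b, c), a * b * g(a * b * c, g(d, d, c), d))
  Reassemble:  g(a * c * d * g(g(a * b * c * d, a * c * d, c * d * g(a, b, d) * g(d, b, a)), a * b * c * d * g(a * d, a * c * d, g(b, a, b)) * g(d, b, c), a * b * g(a * b * c, g(d, d, c), d)), a, d)
Right:  g(d * c * a * g(g(c * (d * b) * a, (d * c) * a, g(a, b, d) * g(d, b, a) * c * d), c * a * g(d, b, c) * g(d * a, g(b, a, b), (d * a) * c) * b * d, b * g((a * b) * c, g(d, d, c), d) * a), a, d)
  Work inside:  d * c * a * g(g(c * (d * b) * a, (d * c) * a, g(a, b, d) * g(d, b, a) * c * d), c * a * g(d, b, c) * g(d * a, g(b, a, b), (d * a) * c) * b * d, b * g((a * b) * c, g(d, d, c), d) * a)
  Simplify inside:  g(g(c * (d * b) * a, (d * c) * a, g(a, b, d) * g(d, b, a) * c * d), c * a * g(d, b, c) * g(d * a, g(b, a, b), (d * a) * c) * b * d, b * g((a * b) * c, g(d, d, c), d) * a)  →  g(g(a * b * c * d, a * c * d, c * d * g(a, b, d) * g(d, b, a)), a * b * c * d * g(a * d, g(b, a, b), a * c * d) * g(d, b, c), a * b * g(a * b * c, g(d, d, c), d))
  Sort arguments:  a * c * d * g(g(a * b * c * d, a * c * d, c * d * g(a, b, d) * g(d, b, a)), a * b * c * d * g(a * d, g(b, a, b), a * c * d) * g(d, b, c), a * b * g(a * b * c, g(d, d, c), d))
  Rebuild:  g(a * c * d * g(g(a * b * c * d, a * c * d, c * d * g(a, b, d) * g(d, b, a)), a * b * c * d * g(a * d, g(b, a, b), a * c * d) * g(d, b, c), a * b * g(a * b * c, g(d, d, c), d)), a, d)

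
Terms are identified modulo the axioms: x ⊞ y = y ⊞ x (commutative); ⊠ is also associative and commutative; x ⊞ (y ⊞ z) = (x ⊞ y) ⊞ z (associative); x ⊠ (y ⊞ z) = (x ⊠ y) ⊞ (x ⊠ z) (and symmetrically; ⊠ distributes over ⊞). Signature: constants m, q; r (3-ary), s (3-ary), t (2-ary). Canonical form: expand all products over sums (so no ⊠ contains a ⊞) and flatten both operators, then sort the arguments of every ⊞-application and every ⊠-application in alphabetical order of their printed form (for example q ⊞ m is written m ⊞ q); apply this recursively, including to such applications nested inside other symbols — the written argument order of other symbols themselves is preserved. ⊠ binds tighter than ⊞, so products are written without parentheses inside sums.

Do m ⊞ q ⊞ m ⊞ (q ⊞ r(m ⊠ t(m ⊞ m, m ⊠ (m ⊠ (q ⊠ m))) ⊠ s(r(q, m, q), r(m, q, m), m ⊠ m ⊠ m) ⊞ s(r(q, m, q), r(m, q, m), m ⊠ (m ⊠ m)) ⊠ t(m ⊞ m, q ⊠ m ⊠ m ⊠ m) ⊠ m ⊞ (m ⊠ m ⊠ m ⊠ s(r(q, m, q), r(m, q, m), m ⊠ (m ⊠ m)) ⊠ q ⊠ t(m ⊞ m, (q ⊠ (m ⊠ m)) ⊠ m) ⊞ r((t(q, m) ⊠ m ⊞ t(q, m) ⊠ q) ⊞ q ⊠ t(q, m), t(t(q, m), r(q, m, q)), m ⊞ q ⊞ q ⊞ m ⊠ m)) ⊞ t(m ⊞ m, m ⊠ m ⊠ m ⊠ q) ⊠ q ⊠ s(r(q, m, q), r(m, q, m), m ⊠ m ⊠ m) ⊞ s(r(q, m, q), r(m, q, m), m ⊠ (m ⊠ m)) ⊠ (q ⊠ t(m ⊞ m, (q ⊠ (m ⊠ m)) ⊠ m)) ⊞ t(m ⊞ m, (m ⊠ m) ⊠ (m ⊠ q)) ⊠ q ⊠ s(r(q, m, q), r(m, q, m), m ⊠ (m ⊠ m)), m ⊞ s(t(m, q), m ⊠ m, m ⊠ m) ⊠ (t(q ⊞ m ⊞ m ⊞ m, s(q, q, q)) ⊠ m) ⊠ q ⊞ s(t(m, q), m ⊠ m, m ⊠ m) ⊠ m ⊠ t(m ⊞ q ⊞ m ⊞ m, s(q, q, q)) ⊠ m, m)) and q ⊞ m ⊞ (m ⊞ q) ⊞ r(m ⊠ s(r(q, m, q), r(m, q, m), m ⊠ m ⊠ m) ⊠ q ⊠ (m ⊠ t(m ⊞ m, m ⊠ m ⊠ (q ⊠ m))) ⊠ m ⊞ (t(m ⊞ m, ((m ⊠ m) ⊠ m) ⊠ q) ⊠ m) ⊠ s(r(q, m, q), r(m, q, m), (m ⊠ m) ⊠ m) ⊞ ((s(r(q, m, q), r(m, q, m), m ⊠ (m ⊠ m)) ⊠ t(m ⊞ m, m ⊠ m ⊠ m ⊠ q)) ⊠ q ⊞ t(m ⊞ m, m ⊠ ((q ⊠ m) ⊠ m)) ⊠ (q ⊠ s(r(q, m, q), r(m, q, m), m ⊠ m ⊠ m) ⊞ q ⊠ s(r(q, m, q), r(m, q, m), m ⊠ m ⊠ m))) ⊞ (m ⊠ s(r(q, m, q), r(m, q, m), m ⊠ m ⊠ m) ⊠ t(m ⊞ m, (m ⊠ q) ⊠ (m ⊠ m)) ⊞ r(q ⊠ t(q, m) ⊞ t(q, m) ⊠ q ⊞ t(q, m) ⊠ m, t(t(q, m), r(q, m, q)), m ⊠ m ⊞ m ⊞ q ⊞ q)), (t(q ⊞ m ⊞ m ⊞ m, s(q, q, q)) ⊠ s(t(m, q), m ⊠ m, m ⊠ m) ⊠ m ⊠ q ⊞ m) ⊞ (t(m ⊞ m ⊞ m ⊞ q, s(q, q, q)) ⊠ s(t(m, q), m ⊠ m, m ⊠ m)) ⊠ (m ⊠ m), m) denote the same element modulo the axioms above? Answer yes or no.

Answer: yes — both canonical forms are m ⊞ m ⊞ q ⊞ q ⊞ r(m ⊠ m ⊠ m ⊠ q ⊠ s(r(q, m, q), r(m, q, m), m ⊠ m ⊠ m) ⊠ t(m ⊞ m, m ⊠ m ⊠ m ⊠ q) ⊞ m ⊠ s(r(q, m, q), r(m, q, m), m ⊠ m ⊠ m) ⊠ t(m ⊞ m, m ⊠ m ⊠ m ⊠ q) ⊞ m ⊠ s(r(q, m, q), r(m, q, m), m ⊠ m ⊠ m) ⊠ t(m ⊞ m, m ⊠ m ⊠ m ⊠ q) ⊞ q ⊠ s(r(q, m, q), r(m, q, m), m ⊠ m ⊠ m) ⊠ t(m ⊞ m, m ⊠ m ⊠ m ⊠ q) ⊞ q ⊠ s(r(q, m, q), r(m, q, m), m ⊠ m ⊠ m) ⊠ t(m ⊞ m, m ⊠ m ⊠ m ⊠ q) ⊞ q ⊠ s(r(q, m, q), r(m, q, m), m ⊠ m ⊠ m) ⊠ t(m ⊞ m, m ⊠ m ⊠ m ⊠ q) ⊞ r(m ⊠ t(q, m) ⊞ q ⊠ t(q, m) ⊞ q ⊠ t(q, m), t(t(q, m), r(q, m, q)), m ⊞ m ⊠ m ⊞ q ⊞ q), m ⊞ m ⊠ m ⊠ s(t(m, q), m ⊠ m, m ⊠ m) ⊠ t(m ⊞ m ⊞ m ⊞ q, s(q, q, q)) ⊞ m ⊠ q ⊠ s(t(m, q), m ⊠ m, m ⊠ m) ⊠ t(m ⊞ m ⊞ m ⊞ q, s(q, q, q)), m)

Derivation:
Left:  m ⊞ q ⊞ m ⊞ (q ⊞ r(m ⊠ t(m ⊞ m, m ⊠ (m ⊠ (q ⊠ m))) ⊠ s(r(q, m, q), r(m, q, m), m ⊠ m ⊠ m) ⊞ s(r(q, m, q), r(m, q, m), m ⊠ (m ⊠ m)) ⊠ t(m ⊞ m, q ⊠ m ⊠ m ⊠ m) ⊠ m ⊞ (m ⊠ m ⊠ m ⊠ s(r(q, m, q), r(m, q, m), m ⊠ (m ⊠ m)) ⊠ q ⊠ t(m ⊞ m, (q ⊠ (m ⊠ m)) ⊠ m) ⊞ r((t(q, m) ⊠ m ⊞ t(q, m) ⊠ q) ⊞ q ⊠ t(q, m), t(t(q, m), r(q, m, q)), m ⊞ q ⊞ q ⊞ m ⊠ m)) ⊞ t(m ⊞ m, m ⊠ m ⊠ m ⊠ q) ⊠ q ⊠ s(r(q, m, q), r(m, q, m), m ⊠ m ⊠ m) ⊞ s(r(q, m, q), r(m, q, m), m ⊠ (m ⊠ m)) ⊠ (q ⊠ t(m ⊞ m, (q ⊠ (m ⊠ m)) ⊠ m)) ⊞ t(m ⊞ m, (m ⊠ m) ⊠ (m ⊠ q)) ⊠ q ⊠ s(r(q, m, q), r(m, q, m), m ⊠ (m ⊠ m)), m ⊞ s(t(m, q), m ⊠ m, m ⊠ m) ⊠ (t(q ⊞ m ⊞ m ⊞ m, s(q, q, q)) ⊠ m) ⊠ q ⊞ s(t(m, q), m ⊠ m, m ⊠ m) ⊠ m ⊠ t(m ⊞ q ⊞ m ⊞ m, s(q, q, q)) ⊠ m, m))
  Un-nest:  m ⊞ q ⊞ m ⊞ q ⊞ r(m ⊠ m ⊠ m ⊠ q ⊠ s(r(q, m, q), r(m, q, m), m ⊠ m ⊠ m) ⊠ t(m ⊞ m, m ⊠ m ⊠ m ⊠ q) ⊞ m ⊠ s(r(q, m, q), r(m, q, m), m ⊠ m ⊠ m) ⊠ t(m ⊞ m, m ⊠ m ⊠ m ⊠ q) ⊞ m ⊠ s(r(q, m, q), r(m, q, m), m ⊠ m ⊠ m) ⊠ t(m ⊞ m, m ⊠ m ⊠ m ⊠ q) ⊞ q ⊠ s(r(q, m, q), r(m, q, m), m ⊠ m ⊠ m) ⊠ t(m ⊞ m, m ⊠ m ⊠ m ⊠ q) ⊞ q ⊠ s(r(q, m, q), r(m, q, m), m ⊠ m ⊠ m) ⊠ t(m ⊞ m, m ⊠ m ⊠ m ⊠ q) ⊞ q ⊠ s(r(q, m, q), r(m, q, m), m ⊠ m ⊠ m) ⊠ t(m ⊞ m, m ⊠ m ⊠ m ⊠ q) ⊞ r(m ⊠ t(q, m) ⊞ q ⊠ t(q, m) ⊞ q ⊠ t(q, m), t(t(q, m), r(q, m, q)), m ⊞ m ⊠ m ⊞ q ⊞ q), m ⊞ m ⊠ m ⊠ s(t(m, q), m ⊠ m, m ⊠ m) ⊠ t(m ⊞ m ⊞ m ⊞ q, s(q, q, q)) ⊞ m ⊠ q ⊠ s(t(m, q), m ⊠ m, m ⊠ m) ⊠ t(m ⊞ m ⊞ m ⊞ q, s(q, q, q)), m)
  Sort arguments:  m ⊞ m ⊞ q ⊞ q ⊞ r(m ⊠ m ⊠ m ⊠ q ⊠ s(r(q, m, q), r(m, q, m), m ⊠ m ⊠ m) ⊠ t(m ⊞ m, m ⊠ m ⊠ m ⊠ q) ⊞ m ⊠ s(r(q, m, q), r(m, q, m), m ⊠ m ⊠ m) ⊠ t(m ⊞ m, m ⊠ m ⊠ m ⊠ q) ⊞ m ⊠ s(r(q, m, q), r(m, q, m), m ⊠ m ⊠ m) ⊠ t(m ⊞ m, m ⊠ m ⊠ m ⊠ q) ⊞ q ⊠ s(r(q, m, q), r(m, q, m), m ⊠ m ⊠ m) ⊠ t(m ⊞ m, m ⊠ m ⊠ m ⊠ q) ⊞ q ⊠ s(r(q, m, q), r(m, q, m), m ⊠ m ⊠ m) ⊠ t(m ⊞ m, m ⊠ m ⊠ m ⊠ q) ⊞ q ⊠ s(r(q, m, q), r(m, q, m), m ⊠ m ⊠ m) ⊠ t(m ⊞ m, m ⊠ m ⊠ m ⊠ q) ⊞ r(m ⊠ t(q, m) ⊞ q ⊠ t(q, m) ⊞ q ⊠ t(q, m), t(t(q, m), r(q, m, q)), m ⊞ m ⊠ m ⊞ q ⊞ q), m ⊞ m ⊠ m ⊠ s(t(m, q), m ⊠ m, m ⊠ m) ⊠ t(m ⊞ m ⊞ m ⊞ q, s(q, q, q)) ⊞ m ⊠ q ⊠ s(t(m, q), m ⊠ m, m ⊠ m) ⊠ t(m ⊞ m ⊞ m ⊞ q, s(q, q, q)), m)
Right:  q ⊞ m ⊞ (m ⊞ q) ⊞ r(m ⊠ s(r(q, m, q), r(m, q, m), m ⊠ m ⊠ m) ⊠ q ⊠ (m ⊠ t(m ⊞ m, m ⊠ m ⊠ (q ⊠ m))) ⊠ m ⊞ (t(m ⊞ m, ((m ⊠ m) ⊠ m) ⊠ q) ⊠ m) ⊠ s(r(q, m, q), r(m, q, m), (m ⊠ m) ⊠ m) ⊞ ((s(r(q, m, q), r(m, q, m), m ⊠ (m ⊠ m)) ⊠ t(m ⊞ m, m ⊠ m ⊠ m ⊠ q)) ⊠ q ⊞ t(m ⊞ m, m ⊠ ((q ⊠ m) ⊠ m)) ⊠ (q ⊠ s(r(q, m, q), r(m, q, m), m ⊠ m ⊠ m) ⊞ q ⊠ s(r(q, m, q), r(m, q, m), m ⊠ m ⊠ m))) ⊞ (m ⊠ s(r(q, m, q), r(m, q, m), m ⊠ m ⊠ m) ⊠ t(m ⊞ m, (m ⊠ q) ⊠ (m ⊠ m)) ⊞ r(q ⊠ t(q, m) ⊞ t(q, m) ⊠ q ⊞ t(q, m) ⊠ m, t(t(q, m), r(q, m, q)), m ⊠ m ⊞ m ⊞ q ⊞ q)), (t(q ⊞ m ⊞ m ⊞ m, s(q, q, q)) ⊠ s(t(m, q), m ⊠ m, m ⊠ m) ⊠ m ⊠ q ⊞ m) ⊞ (t(m ⊞ m ⊞ m ⊞ q, s(q, q, q)) ⊠ s(t(m, q), m ⊠ m, m ⊠ m)) ⊠ (m ⊠ m), m)
  Expand products over sums:  q ⊞ m ⊞ m ⊞ q ⊞ r(m ⊠ m ⊠ m ⊠ q ⊠ s(r(q, m, q), r(m, q, m), m ⊠ m ⊠ m) ⊠ t(m ⊞ m, m ⊠ m ⊠ m ⊠ q) ⊞ m ⊠ s(r(q, m, q), r(m, q, m), m ⊠ m ⊠ m) ⊠ t(m ⊞ m, m ⊠ m ⊠ m ⊠ q) ⊞ m ⊠ s(r(q, m, q), r(m, q, m), m ⊠ m ⊠ m) ⊠ t(m ⊞ m, m ⊠ m ⊠ m ⊠ q) ⊞ q ⊠ s(r(q, m, q), r(m, q, m), m ⊠ m ⊠ m) ⊠ t(m ⊞ m, m ⊠ m ⊠ m ⊠ q) ⊞ q ⊠ s(r(q, m, q), r(m, q, m), m ⊠ m ⊠ m) ⊠ t(m ⊞ m, m ⊠ m ⊠ m ⊠ q) ⊞ q ⊠ s(r(q, m, q), r(m, q, m), m ⊠ m ⊠ m) ⊠ t(m ⊞ m, m ⊠ m ⊠ m ⊠ q) ⊞ r(m ⊠ t(q, m) ⊞ q ⊠ t(q, m) ⊞ q ⊠ t(q, m), t(t(q, m), r(q, m, q)), m ⊞ m ⊠ m ⊞ q ⊞ q), m ⊞ m ⊠ m ⊠ s(t(m, q), m ⊠ m, m ⊠ m) ⊠ t(m ⊞ m ⊞ m ⊞ q, s(q, q, q)) ⊞ m ⊠ q ⊠ s(t(m, q), m ⊠ m, m ⊠ m) ⊠ t(m ⊞ m ⊞ m ⊞ q, s(q, q, q)), m)
  Sort arguments:  m ⊞ m ⊞ q ⊞ q ⊞ r(m ⊠ m ⊠ m ⊠ q ⊠ s(r(q, m, q), r(m, q, m), m ⊠ m ⊠ m) ⊠ t(m ⊞ m, m ⊠ m ⊠ m ⊠ q) ⊞ m ⊠ s(r(q, m, q), r(m, q, m), m ⊠ m ⊠ m) ⊠ t(m ⊞ m, m ⊠ m ⊠ m ⊠ q) ⊞ m ⊠ s(r(q, m, q), r(m, q, m), m ⊠ m ⊠ m) ⊠ t(m ⊞ m, m ⊠ m ⊠ m ⊠ q) ⊞ q ⊠ s(r(q, m, q), r(m, q, m), m ⊠ m ⊠ m) ⊠ t(m ⊞ m, m ⊠ m ⊠ m ⊠ q) ⊞ q ⊠ s(r(q, m, q), r(m, q, m), m ⊠ m ⊠ m) ⊠ t(m ⊞ m, m ⊠ m ⊠ m ⊠ q) ⊞ q ⊠ s(r(q, m, q), r(m, q, m), m ⊠ m ⊠ m) ⊠ t(m ⊞ m, m ⊠ m ⊠ m ⊠ q) ⊞ r(m ⊠ t(q, m) ⊞ q ⊠ t(q, m) ⊞ q ⊠ t(q, m), t(t(q, m), r(q, m, q)), m ⊞ m ⊠ m ⊞ q ⊞ q), m ⊞ m ⊠ m ⊠ s(t(m, q), m ⊠ m, m ⊠ m) ⊠ t(m ⊞ m ⊞ m ⊞ q, s(q, q, q)) ⊞ m ⊠ q ⊠ s(t(m, q), m ⊠ m, m ⊠ m) ⊠ t(m ⊞ m ⊞ m ⊞ q, s(q, q, q)), m)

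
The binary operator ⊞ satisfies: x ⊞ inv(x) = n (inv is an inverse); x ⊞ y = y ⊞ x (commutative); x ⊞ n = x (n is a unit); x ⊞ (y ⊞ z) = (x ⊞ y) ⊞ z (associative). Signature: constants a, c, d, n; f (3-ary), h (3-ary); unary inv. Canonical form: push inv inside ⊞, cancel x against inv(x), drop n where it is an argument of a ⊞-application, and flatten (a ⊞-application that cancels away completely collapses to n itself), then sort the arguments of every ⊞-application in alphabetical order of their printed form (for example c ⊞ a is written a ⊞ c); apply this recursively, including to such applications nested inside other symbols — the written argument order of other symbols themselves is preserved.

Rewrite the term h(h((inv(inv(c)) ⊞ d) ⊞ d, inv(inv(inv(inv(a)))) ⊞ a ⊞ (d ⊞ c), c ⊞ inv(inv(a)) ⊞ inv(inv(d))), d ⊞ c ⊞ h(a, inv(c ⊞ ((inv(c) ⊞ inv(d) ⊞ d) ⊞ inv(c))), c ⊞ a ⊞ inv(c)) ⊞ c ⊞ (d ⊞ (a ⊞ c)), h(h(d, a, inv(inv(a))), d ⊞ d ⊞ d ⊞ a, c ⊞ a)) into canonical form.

Descend into:  d ⊞ c ⊞ h(a, inv(c ⊞ ((inv(c) ⊞ inv(d) ⊞ d) ⊞ inv(c))), c ⊞ a ⊞ inv(c)) ⊞ c ⊞ (d ⊞ (a ⊞ c))
Push inv inside:  distribute inv over ⊞ and collapse double inv
Collect:  d ⊞ d ⊞ c ⊞ c ⊞ c ⊞ h(a, c, a) ⊞ a
Sort:  a ⊞ c ⊞ c ⊞ c ⊞ d ⊞ d ⊞ h(a, c, a)
Put back:  h(h(c ⊞ d ⊞ d, a ⊞ a ⊞ c ⊞ d, a ⊞ c ⊞ d), a ⊞ c ⊞ c ⊞ c ⊞ d ⊞ d ⊞ h(a, c, a), h(h(d, a, a), a ⊞ d ⊞ d ⊞ d, a ⊞ c))

Answer: h(h(c ⊞ d ⊞ d, a ⊞ a ⊞ c ⊞ d, a ⊞ c ⊞ d), a ⊞ c ⊞ c ⊞ c ⊞ d ⊞ d ⊞ h(a, c, a), h(h(d, a, a), a ⊞ d ⊞ d ⊞ d, a ⊞ c))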